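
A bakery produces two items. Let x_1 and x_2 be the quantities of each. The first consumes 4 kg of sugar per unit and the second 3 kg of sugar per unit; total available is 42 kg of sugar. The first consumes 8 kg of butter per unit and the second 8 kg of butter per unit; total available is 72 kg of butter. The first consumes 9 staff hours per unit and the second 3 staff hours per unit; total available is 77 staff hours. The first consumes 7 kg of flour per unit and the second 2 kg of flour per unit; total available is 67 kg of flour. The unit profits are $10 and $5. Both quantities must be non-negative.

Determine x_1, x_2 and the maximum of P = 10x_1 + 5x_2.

x_1 = 25/3, x_2 = 2/3, maximum P = 260/3

Extreme points and P = 10x_1 + 5x_2:
  (0, 0) → P = 0
  (0, 9) → P = 45
  (77/9, 0) → P = 770/9
  (25/3, 2/3) → P = 260/3

The optimum lies where 8x_1 + 8x_2 = 72 and 9x_1 + 3x_2 = 77.
Solving simultaneously gives x_1 = 25/3, x_2 = 2/3.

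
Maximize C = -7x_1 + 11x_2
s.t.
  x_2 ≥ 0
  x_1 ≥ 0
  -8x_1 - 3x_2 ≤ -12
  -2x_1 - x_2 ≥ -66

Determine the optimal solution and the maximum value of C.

Extreme points and C = -7x_1 + 11x_2:
  (3/2, 0) → C = -21/2
  (33, 0) → C = -231
  (0, 4) → C = 44
  (0, 66) → C = 726

The binding constraints are x_1 = 0 and -2x_1 - x_2 = -66.
Solving simultaneously gives x_1 = 0, x_2 = 66.

x_1 = 0, x_2 = 66, maximum C = 726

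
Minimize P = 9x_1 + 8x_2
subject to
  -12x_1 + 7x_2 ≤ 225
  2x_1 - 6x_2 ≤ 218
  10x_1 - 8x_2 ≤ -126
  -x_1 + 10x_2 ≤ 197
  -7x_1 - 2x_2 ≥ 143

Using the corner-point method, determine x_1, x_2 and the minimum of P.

Extreme points and P = 9x_1 + 8x_2:
  (-459/13, -369/13) → P = -7083/13
  (-1451/73, -141/73) → P = -14187/73
  (-349/19, -137/19) → P = -223

The binding constraints are -12x_1 + 7x_2 = 225 and 10x_1 - 8x_2 = -126.
Solving simultaneously gives x_1 = -459/13, x_2 = -369/13.

x_1 = -459/13, x_2 = -369/13, minimum P = -7083/13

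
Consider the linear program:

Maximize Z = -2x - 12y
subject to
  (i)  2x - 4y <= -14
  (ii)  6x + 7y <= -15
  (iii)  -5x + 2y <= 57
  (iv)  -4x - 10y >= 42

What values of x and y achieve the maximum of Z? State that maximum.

Feasible corners and Z = -2x - 12y:
  (-25/2, -11/4) → Z = 58
  (-77/9, -7/9) → Z = 238/9
  (-327/29, 9/29) → Z = 546/29

At the optimal vertex, 2x - 4y = -14 and -5x + 2y = 57.
Solving simultaneously gives x = -25/2, y = -11/4.

x = -25/2, y = -11/4, maximum Z = 58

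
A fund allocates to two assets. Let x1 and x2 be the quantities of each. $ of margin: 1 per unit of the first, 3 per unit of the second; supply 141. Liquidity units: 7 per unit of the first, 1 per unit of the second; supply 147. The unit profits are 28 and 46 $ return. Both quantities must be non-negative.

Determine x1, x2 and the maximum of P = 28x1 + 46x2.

Vertices and P = 28x1 + 46x2:
  (0, 0) → P = 0
  (0, 47) → P = 2162
  (21, 0) → P = 588
  (15, 42) → P = 2352

The optimum lies where x1 + 3x2 = 141 and 7x1 + x2 = 147.
Solving simultaneously gives x1 = 15, x2 = 42.

x1 = 15, x2 = 42, maximum P = 2352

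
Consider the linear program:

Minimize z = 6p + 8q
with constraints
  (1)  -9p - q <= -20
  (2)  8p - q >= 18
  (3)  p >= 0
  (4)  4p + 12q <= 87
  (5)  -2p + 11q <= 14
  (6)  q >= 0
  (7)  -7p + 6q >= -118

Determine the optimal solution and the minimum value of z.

p = 9/4, q = 0, minimum z = 27/2

Extreme points and z = 6p + 8q:
  (106/43, 74/43) → z = 1228/43
  (9/4, 0) → z = 27/2
  (789/68, 115/34) → z = 3287/34
  (323/18, 137/108) → z = 3181/27
  (118/7, 0) → z = 708/7

The binding constraints are 8p - q = 18 and q = 0.
Solving simultaneously gives p = 9/4, q = 0.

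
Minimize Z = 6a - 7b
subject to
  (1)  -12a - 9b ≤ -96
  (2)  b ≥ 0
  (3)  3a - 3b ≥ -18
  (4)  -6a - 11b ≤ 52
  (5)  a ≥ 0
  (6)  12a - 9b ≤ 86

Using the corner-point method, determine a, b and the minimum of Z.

a = 140/3, b = 158/3, minimum Z = -266/3

Corner points and Z = 6a - 7b:
  (2, 8) → Z = -44
  (91/12, 5/9) → Z = 749/18
  (140/3, 158/3) → Z = -266/3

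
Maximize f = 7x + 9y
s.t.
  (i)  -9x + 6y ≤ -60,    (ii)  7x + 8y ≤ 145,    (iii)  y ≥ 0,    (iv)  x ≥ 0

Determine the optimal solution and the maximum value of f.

x = 225/19, y = 295/38, maximum f = 5805/38

Extreme points and f = 7x + 9y:
  (225/19, 295/38) → f = 5805/38
  (20/3, 0) → f = 140/3
  (145/7, 0) → f = 145

The optimum lies where -9x + 6y = -60 and 7x + 8y = 145.
Solving simultaneously gives x = 225/19, y = 295/38.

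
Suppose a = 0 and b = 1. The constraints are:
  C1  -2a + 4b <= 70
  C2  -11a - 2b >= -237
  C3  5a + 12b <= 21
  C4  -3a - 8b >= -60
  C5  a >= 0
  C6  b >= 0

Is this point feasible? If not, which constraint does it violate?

C1: 4 ≤ 70 ✓
C2: -2 ≥ -237 ✓
C3: 12 ≤ 21 ✓
C4: -8 ≥ -60 ✓
C5: 0 ≥ 0 ✓
C6: 1 ≥ 0 ✓

feasible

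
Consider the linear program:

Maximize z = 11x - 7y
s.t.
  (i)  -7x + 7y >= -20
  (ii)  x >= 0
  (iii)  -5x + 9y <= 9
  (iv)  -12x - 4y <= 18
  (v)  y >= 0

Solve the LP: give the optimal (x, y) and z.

x = 243/28, y = 163/28, maximum z = 383/7

Corner points and z = 11x - 7y:
  (243/28, 163/28) → z = 383/7
  (20/7, 0) → z = 220/7
  (0, 1) → z = -7
  (0, 0) → z = 0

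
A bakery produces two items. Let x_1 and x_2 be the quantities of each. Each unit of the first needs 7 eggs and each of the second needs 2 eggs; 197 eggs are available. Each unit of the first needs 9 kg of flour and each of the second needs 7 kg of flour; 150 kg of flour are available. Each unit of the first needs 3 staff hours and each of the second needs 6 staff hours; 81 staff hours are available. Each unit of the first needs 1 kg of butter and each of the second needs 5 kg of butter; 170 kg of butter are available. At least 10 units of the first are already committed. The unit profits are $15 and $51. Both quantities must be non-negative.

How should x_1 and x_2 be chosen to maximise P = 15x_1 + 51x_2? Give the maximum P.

x_1 = 10, x_2 = 17/2, maximum P = 1167/2

At the optimal vertex, 3x_1 + 6x_2 = 81 and x_1 = 10.
Solving simultaneously gives x_1 = 10, x_2 = 17/2.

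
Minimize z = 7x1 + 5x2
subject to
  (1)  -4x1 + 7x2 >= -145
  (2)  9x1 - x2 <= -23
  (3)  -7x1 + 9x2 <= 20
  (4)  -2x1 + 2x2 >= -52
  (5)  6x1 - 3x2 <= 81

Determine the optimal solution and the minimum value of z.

Corner points and z = 7x1 + 5x2:
  (-306/59, -1397/59) → z = -9127/59
  (-1445/13, -1095/13) → z = -15590/13
  (-187/74, 19/74) → z = -607/37

At the optimal vertex, -4x1 + 7x2 = -145 and -7x1 + 9x2 = 20.
Solving simultaneously gives x1 = -1445/13, x2 = -1095/13.

x1 = -1445/13, x2 = -1095/13, minimum z = -15590/13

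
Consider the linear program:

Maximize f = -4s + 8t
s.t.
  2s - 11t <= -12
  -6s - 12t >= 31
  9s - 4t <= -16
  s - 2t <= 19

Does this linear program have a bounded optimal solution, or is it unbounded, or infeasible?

unbounded

From the feasible point (-97/18, 1/9), moving in the direction (-11, -2) keeps every constraint satisfied while f increases without bound.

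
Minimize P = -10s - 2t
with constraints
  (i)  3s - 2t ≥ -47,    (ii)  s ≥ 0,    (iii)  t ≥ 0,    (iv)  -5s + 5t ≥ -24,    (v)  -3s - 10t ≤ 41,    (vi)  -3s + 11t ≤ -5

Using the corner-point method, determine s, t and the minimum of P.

s = 239/40, t = 47/40, minimum P = -621/10

Corner points and P = -10s - 2t:
  (24/5, 0) → P = -48
  (5/3, 0) → P = -50/3
  (239/40, 47/40) → P = -621/10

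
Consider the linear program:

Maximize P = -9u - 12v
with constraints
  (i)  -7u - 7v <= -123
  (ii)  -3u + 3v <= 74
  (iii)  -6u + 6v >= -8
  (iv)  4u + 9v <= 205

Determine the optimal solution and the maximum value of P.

Vertices and P = -9u - 12v:
  (-149/42, 887/42) → P = -443/2
  (397/42, 341/42) → P = -365/2
  (-17/13, 911/39) → P = -3491/13
  (217/13, 599/39) → P = -4349/13

The binding constraints are -7u - 7v = -123 and -6u + 6v = -8.
Solving simultaneously gives u = 397/42, v = 341/42.

u = 397/42, v = 341/42, maximum P = -365/2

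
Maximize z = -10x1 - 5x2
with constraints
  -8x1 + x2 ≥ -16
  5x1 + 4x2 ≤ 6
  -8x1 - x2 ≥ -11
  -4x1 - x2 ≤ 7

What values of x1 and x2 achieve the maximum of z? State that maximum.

x1 = 3/4, x2 = -10, maximum z = 85/2

Extreme points and z = -10x1 - 5x2:
  (27/16, -5/2) → z = -35/8
  (3/4, -10) → z = 85/2
  (38/27, -7/27) → z = -115/9
  (-34/11, 59/11) → z = 45/11

The optimum lies where -8x1 + x2 = -16 and -4x1 - x2 = 7.
Solving simultaneously gives x1 = 3/4, x2 = -10.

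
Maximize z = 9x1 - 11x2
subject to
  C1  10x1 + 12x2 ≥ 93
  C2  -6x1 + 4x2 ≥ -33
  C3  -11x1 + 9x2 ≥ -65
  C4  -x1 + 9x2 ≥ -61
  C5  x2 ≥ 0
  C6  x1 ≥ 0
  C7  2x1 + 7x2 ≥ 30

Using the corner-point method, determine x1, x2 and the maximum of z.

x1 = 351/50, x2 = 57/25, maximum z = 381/10

Feasible corners and z = 9x1 - 11x2:
  (0, 31/4) → z = -341/4
  (291/46, 57/23) → z = 1365/46
  (351/50, 57/25) → z = 381/10
The feasible region is unbounded (it extends along (0, 1), (2, 3)), but z strictly decreases along every unbounded feasible direction, so there is no improving ray and the maximum is attained at a vertex.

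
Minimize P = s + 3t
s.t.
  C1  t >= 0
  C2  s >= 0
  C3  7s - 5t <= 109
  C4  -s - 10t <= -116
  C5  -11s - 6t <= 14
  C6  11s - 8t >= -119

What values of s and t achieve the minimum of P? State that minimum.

s = 0, t = 58/5, minimum P = 174/5

Extreme points and P = s + 3t:
  (0, 58/5) → P = 174/5
  (0, 119/8) → P = 357/8
  (334/15, 703/75) → P = 3779/75
  (1467, 2032) → P = 7563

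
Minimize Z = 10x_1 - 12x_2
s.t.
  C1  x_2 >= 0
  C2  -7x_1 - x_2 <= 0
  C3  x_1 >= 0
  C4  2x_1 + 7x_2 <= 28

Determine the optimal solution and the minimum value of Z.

Corner points and Z = 10x_1 - 12x_2:
  (0, 0) → Z = 0
  (14, 0) → Z = 140
  (0, 4) → Z = -48

The optimum lies where x_1 = 0 and 2x_1 + 7x_2 = 28.
Solving simultaneously gives x_1 = 0, x_2 = 4.

x_1 = 0, x_2 = 4, minimum Z = -48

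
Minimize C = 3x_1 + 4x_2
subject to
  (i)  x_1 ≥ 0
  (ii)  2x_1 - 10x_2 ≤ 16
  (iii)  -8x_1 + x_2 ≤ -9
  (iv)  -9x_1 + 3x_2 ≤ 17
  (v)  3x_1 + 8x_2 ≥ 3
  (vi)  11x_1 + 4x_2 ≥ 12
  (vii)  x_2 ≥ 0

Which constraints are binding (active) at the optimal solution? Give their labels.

(iii) and (vii)

Vertices and C = 3x_1 + 4x_2:
  (8, 0) → C = 24
  (44/15, 217/15) → C = 200/3
  (9/8, 0) → C = 27/8
The feasible region is unbounded (it extends along (5, 1), (1, 3)), but C strictly increases along every unbounded feasible direction, so there is no improving ray and the minimum is attained at a vertex.

The minimum is at (9/8, 0). Substituting into each constraint, equality holds for (iii) and (vii); the remaining constraints have slack.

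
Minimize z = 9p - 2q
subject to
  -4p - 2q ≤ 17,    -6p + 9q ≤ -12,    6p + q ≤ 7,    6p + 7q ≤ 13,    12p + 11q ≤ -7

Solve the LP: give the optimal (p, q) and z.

Vertices and z = 9p - 2q:
  (-43/16, -25/8) → z = -287/16
  (31/8, -65/4) → z = 539/8
  (23/58, -31/29) → z = 331/58
  (14/9, -7/3) → z = 56/3

The optimum lies where -4p - 2q = 17 and -6p + 9q = -12.
Solving simultaneously gives p = -43/16, q = -25/8.

p = -43/16, q = -25/8, minimum z = -287/16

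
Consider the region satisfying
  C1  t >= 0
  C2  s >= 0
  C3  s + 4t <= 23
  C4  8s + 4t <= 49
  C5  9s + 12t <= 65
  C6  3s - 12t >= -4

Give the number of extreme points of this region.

5

The feasible vertices (each the meet of two boundaries and inside every other half-plane) are:
  (0, 0)
  (49/8, 0)
  (0, 1/3)
  (82/15, 79/60)
  (61/12, 77/48)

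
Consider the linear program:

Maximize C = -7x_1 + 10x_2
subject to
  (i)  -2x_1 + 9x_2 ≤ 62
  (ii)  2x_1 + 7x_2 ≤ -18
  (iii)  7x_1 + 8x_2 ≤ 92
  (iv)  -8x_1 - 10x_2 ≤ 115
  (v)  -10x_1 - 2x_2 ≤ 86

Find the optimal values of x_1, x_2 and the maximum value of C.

Extreme points and C = -7x_1 + 10x_2:
  (788/33, -310/33) → C = -2872/11
  (-283/33, -4/33) → C = 647/11
  (920/3, -1541/6) → C = -4715
  (-15/2, -11/2) → C = -5/2

The optimum lies where 2x_1 + 7x_2 = -18 and -10x_1 - 2x_2 = 86.
Solving simultaneously gives x_1 = -283/33, x_2 = -4/33.

x_1 = -283/33, x_2 = -4/33, maximum C = 647/11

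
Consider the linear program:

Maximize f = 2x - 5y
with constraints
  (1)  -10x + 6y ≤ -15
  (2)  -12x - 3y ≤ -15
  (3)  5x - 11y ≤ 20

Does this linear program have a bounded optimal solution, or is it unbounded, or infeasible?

Extreme points and f = 2x - 5y:
  (45/34, -5/17) → f = 70/17
  (75/49, -55/49) → f = 425/49
The feasible region has finitely many vertices and no improving ray; the maximum is 425/49 at (75/49, -55/49).

bounded optimum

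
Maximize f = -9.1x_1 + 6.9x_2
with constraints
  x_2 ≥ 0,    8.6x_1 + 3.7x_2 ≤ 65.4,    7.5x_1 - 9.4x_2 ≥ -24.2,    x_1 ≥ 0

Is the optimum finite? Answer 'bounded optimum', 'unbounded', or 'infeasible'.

Vertices and f = -9.1x_1 + 6.9x_2:
  (327/43, 0) → f = -29757/430
  (0, 0) → f = 0
  (52522/10859, 69862/10859) → f = 20488/54295
  (0, 121/47) → f = 8349/470
The feasible region has finitely many vertices and no improving ray; the maximum is 8349/470 at (0, 121/47).

bounded optimum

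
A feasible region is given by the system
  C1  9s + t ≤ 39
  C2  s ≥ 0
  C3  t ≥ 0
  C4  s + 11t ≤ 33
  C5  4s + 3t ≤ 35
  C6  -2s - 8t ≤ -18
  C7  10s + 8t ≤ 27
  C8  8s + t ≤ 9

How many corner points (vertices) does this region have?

5

The feasible vertices (each the meet of two boundaries and inside every other half-plane) are:
  (0, 3)
  (0, 9/4)
  (11/34, 101/34)
  (27/31, 63/31)
  (5/6, 7/3)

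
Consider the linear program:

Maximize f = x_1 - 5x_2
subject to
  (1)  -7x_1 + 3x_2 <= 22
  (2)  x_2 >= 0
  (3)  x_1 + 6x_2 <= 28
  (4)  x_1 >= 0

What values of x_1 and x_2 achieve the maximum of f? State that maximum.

Vertices and f = x_1 - 5x_2:
  (28, 0) → f = 28
  (0, 0) → f = 0
  (0, 14/3) → f = -70/3

At the optimal vertex, x_2 = 0 and x_1 + 6x_2 = 28.
Solving simultaneously gives x_1 = 28, x_2 = 0.

x_1 = 28, x_2 = 0, maximum f = 28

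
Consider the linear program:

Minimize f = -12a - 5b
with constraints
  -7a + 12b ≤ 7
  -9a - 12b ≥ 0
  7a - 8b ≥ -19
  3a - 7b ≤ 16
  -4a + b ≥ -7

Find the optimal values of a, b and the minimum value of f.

a = 28/19, b = -21/19, minimum f = -231/19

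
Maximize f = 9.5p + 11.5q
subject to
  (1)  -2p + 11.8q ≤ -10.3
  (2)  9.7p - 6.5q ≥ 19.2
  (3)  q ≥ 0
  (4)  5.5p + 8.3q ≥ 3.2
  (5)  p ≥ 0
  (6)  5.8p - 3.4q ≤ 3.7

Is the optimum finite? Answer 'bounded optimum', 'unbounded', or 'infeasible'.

The boundaries -2p + 11.8q = -10.3 and q = 0 meet at (5.15, 0), but that point violates 5.8p - 3.4q ≤ 3.7. Every candidate vertex is excluded by some other constraint, so the feasible region is empty.

infeasible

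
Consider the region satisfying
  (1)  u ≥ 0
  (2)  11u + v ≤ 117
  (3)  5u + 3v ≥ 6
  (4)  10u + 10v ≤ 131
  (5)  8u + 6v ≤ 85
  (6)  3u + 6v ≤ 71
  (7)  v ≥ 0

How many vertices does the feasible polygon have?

6

Pairwise boundary intersections that survive every other constraint:
  (0, 2)
  (0, 71/6)
  (6/5, 0)
  (16/5, 99/10)
  (38/15, 317/30)
  (85/8, 0)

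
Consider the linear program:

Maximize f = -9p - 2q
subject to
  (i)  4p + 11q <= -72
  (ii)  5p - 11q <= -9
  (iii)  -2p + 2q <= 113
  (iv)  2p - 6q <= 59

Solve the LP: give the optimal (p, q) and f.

Feasible corners and f = -9p - 2q:
  (-9, -36/11) → f = 963/11
  (-1387/30, 154/15) → f = 11867/30
  (-703/8, -313/8) → f = 6953/8
  (-199/2, -43) → f = 1963/2

p = -199/2, q = -43, maximum f = 1963/2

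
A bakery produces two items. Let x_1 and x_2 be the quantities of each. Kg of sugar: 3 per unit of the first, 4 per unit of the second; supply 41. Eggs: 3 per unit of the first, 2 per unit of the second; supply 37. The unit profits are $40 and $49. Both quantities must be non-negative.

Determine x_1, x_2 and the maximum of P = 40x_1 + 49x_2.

Extreme points and P = 40x_1 + 49x_2:
  (0, 0) → P = 0
  (0, 41/4) → P = 2009/4
  (37/3, 0) → P = 1480/3
  (11, 2) → P = 538

x_1 = 11, x_2 = 2, maximum P = 538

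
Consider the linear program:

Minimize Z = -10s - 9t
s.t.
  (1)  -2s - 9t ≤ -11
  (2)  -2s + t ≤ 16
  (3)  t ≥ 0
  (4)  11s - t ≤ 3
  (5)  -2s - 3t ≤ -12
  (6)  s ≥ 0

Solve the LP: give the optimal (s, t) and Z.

Extreme points and Z = -10s - 9t:
  (19/9, 182/9) → Z = -1828/9
  (0, 16) → Z = -144
  (3/5, 18/5) → Z = -192/5
  (0, 4) → Z = -36

At the optimal vertex, -2s + t = 16 and 11s - t = 3.
Solving simultaneously gives s = 19/9, t = 182/9.

s = 19/9, t = 182/9, minimum Z = -1828/9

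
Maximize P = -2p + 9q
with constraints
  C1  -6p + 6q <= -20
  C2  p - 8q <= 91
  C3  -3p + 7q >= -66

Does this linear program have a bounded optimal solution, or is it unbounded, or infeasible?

From the feasible point (-193/21, -263/21), moving in the direction (7, 3) keeps every constraint satisfied while P increases without bound.

unbounded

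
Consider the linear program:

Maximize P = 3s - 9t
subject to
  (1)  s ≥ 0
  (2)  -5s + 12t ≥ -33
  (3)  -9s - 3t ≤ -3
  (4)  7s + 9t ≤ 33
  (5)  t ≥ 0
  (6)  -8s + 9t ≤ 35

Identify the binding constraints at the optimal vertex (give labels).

(4) and (5)

Feasible corners and P = 3s - 9t:
  (0, 1) → P = -9
  (0, 11/3) → P = -33
  (1/3, 0) → P = 1
  (33/7, 0) → P = 99/7

The maximum is at (33/7, 0). Substituting into each constraint, equality holds for (4) and (5); the remaining constraints have slack.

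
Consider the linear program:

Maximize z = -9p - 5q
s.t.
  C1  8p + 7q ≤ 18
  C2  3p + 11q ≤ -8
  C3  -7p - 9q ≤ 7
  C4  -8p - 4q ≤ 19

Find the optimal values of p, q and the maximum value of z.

p = -1/10, q = -7/10, maximum z = 22/5

The binding constraints are 3p + 11q = -8 and -7p - 9q = 7.
Solving simultaneously gives p = -1/10, q = -7/10.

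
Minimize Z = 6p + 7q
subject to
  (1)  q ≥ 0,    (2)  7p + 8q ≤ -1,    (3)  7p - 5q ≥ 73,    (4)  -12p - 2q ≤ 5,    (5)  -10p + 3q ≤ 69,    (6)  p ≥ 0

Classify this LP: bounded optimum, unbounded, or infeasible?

The boundaries q = 0 and 7p - 5q = 73 meet at (73/7, 0), but that point violates 7p + 8q ≤ -1. Every candidate vertex is excluded by some other constraint, so the feasible region is empty.

infeasible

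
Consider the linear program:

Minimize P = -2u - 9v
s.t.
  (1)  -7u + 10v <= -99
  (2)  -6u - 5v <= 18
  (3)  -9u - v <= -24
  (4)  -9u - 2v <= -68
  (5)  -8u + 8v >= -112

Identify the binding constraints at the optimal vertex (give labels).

Corner points and P = -2u - 9v:
  (439/52, -415/104) → P = 1979/104
  (41/3, -1/3) → P = -73/3
  (96/11, -58/11) → P = 30

The minimum is at (41/3, -1/3). Substituting into each constraint, equality holds for (1) and (5); the remaining constraints have slack.

(1) and (5)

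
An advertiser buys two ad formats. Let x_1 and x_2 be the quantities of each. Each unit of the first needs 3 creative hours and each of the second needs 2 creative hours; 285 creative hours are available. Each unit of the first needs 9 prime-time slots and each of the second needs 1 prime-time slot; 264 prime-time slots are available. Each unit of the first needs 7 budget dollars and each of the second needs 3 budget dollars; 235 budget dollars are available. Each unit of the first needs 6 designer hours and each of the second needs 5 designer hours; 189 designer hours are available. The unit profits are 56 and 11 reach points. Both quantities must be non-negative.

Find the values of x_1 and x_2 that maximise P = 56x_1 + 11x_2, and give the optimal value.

x_1 = 29, x_2 = 3, maximum P = 1657

Extreme points and P = 56x_1 + 11x_2:
  (0, 0) → P = 0
  (0, 189/5) → P = 2079/5
  (88/3, 0) → P = 4928/3
  (29, 3) → P = 1657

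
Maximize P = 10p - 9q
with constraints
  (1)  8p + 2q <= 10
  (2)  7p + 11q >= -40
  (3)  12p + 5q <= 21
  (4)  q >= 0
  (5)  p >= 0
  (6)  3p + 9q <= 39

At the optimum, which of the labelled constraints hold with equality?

Feasible corners and P = 10p - 9q:
  (1/2, 3) → P = -22
  (5/4, 0) → P = 25/2
  (0, 21/5) → P = -189/5
  (0, 0) → P = 0

The maximum is at (5/4, 0). Substituting into each constraint, equality holds for (1) and (4); the remaining constraints have slack.

(1) and (4)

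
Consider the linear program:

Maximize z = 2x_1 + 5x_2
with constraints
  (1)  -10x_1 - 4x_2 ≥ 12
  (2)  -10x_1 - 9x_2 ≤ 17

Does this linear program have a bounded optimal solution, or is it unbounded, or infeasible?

From the feasible point (-4/5, -1), moving in the direction (-4, 10) keeps every constraint satisfied while z increases without bound.

unbounded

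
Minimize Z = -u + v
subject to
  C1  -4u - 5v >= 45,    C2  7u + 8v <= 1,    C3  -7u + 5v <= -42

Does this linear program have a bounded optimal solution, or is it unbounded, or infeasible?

From the feasible point (365/3, -319/3), moving in the direction (-5, -7) keeps every constraint satisfied while Z decreases without bound.

unbounded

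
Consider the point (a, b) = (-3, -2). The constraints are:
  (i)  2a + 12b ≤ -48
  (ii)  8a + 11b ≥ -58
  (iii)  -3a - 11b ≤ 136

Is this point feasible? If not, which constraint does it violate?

Constraint (i): 2a + 12b = -30, which is not ≤ -48. All other constraints are satisfied.

not feasible — violates (i)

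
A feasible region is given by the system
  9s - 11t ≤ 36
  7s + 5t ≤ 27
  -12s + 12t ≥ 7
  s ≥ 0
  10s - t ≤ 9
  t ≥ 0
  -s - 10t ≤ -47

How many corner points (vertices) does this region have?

3

Pairwise boundary intersections that survive every other constraint:
  (0, 27/5)
  (7/13, 302/65)
  (0, 47/10)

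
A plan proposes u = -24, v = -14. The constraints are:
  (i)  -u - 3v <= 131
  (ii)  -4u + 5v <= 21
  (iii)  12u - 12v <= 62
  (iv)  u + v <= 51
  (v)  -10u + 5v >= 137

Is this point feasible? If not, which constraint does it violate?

not feasible — violates (ii)

Constraint (ii): -4u + 5v = 26, which is not ≤ 21. All other constraints are satisfied.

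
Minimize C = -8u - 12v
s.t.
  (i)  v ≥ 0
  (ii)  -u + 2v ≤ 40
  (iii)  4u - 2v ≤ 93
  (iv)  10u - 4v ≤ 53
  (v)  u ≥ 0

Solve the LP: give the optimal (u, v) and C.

u = 133/8, v = 453/16, minimum C = -1891/4

Corner points and C = -8u - 12v:
  (53/10, 0) → C = -212/5
  (0, 0) → C = 0
  (133/8, 453/16) → C = -1891/4
  (0, 20) → C = -240

The optimum lies where -u + 2v = 40 and 10u - 4v = 53.
Solving simultaneously gives u = 133/8, v = 453/16.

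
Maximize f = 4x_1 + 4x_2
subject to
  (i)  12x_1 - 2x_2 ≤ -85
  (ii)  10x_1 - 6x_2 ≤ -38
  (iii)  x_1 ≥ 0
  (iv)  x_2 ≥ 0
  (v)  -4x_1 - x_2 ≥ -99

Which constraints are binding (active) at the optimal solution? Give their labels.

(iii) and (v)

Vertices and f = 4x_1 + 4x_2:
  (0, 85/2) → f = 170
  (113/20, 382/5) → f = 1641/5
  (0, 99) → f = 396

The maximum is at (0, 99). Substituting into each constraint, equality holds for (iii) and (v); the remaining constraints have slack.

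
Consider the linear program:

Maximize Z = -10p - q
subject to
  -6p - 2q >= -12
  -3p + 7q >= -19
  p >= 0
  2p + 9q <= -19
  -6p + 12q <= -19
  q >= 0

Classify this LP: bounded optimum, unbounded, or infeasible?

The boundaries -3p + 7q = -19 and p = 0 meet at (0, -19/7), but that point violates q ≥ 0. Every candidate vertex is excluded by some other constraint, so the feasible region is empty.

infeasible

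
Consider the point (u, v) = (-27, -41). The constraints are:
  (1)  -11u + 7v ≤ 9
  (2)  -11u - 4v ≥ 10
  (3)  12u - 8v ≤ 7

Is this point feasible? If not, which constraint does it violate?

not feasible — violates (1)

Constraint (1): -11u + 7v = 10, which is not ≤ 9. All other constraints are satisfied.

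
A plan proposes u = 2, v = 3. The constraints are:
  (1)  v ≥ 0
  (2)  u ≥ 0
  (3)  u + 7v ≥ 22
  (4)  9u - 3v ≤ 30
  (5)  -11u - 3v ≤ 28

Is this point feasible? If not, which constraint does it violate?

(1): 3 ≥ 0 ✓
(2): 2 ≥ 0 ✓
(3): 23 ≥ 22 ✓
(4): 9 ≤ 30 ✓
(5): -31 ≤ 28 ✓

feasible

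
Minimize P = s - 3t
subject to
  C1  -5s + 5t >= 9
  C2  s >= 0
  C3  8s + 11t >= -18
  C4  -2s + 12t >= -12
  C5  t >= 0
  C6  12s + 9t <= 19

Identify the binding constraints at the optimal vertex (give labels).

Corner points and P = s - 3t:
  (0, 9/5) → P = -27/5
  (2/15, 29/15) → P = -17/3
  (0, 19/9) → P = -19/3

The minimum is at (0, 19/9). Substituting into each constraint, equality holds for C2 and C6; the remaining constraints have slack.

C2 and C6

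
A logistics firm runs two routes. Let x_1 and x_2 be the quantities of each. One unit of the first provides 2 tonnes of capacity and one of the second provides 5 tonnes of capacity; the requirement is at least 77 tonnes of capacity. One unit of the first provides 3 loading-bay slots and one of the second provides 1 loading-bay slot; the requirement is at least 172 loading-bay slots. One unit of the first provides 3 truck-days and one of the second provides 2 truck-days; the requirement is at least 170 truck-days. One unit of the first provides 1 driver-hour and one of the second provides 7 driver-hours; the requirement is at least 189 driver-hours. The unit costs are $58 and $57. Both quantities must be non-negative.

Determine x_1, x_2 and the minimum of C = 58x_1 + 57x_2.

The feasible region is unbounded (it extends along (0, 1), (1, 0)), but C strictly increases along every unbounded feasible direction, so there is no improving ray and the minimum is attained at a vertex.

The optimum lies where 3x_1 + x_2 = 172 and x_1 + 7x_2 = 189.
Solving simultaneously gives x_1 = 203/4, x_2 = 79/4.

x_1 = 203/4, x_2 = 79/4, minimum C = 16277/4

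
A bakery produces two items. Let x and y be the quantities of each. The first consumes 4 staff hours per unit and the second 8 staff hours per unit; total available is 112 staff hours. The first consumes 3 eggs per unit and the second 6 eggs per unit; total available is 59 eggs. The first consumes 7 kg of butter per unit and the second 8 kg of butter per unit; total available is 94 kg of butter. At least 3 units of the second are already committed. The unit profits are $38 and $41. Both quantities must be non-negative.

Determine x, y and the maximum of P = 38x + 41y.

x = 10, y = 3, maximum P = 503

Corner points and P = 38x + 41y:
  (0, 59/6) → P = 2419/6
  (0, 3) → P = 123
  (46/9, 131/18) → P = 8867/18
  (10, 3) → P = 503

The binding constraints are 7x + 8y = 94 and y = 3.
Solving simultaneously gives x = 10, y = 3.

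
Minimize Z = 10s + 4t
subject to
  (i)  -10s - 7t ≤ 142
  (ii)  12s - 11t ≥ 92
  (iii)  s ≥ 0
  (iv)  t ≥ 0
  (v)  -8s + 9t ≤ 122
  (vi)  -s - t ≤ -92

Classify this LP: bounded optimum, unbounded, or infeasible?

Extreme points and Z = 10s + 4t:
  (217/2, 110) → Z = 1525
  (48, 44) → Z = 656
  (92, 0) → Z = 920
The feasible region has finitely many vertices and no improving ray; the minimum is 656 at (48, 44).

bounded optimum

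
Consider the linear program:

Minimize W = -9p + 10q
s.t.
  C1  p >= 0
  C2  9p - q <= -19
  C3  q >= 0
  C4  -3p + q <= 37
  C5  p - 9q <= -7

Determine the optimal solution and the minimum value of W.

Feasible corners and W = -9p + 10q:
  (0, 19) → W = 190
  (0, 37) → W = 370
  (3, 46) → W = 433

The binding constraints are p = 0 and 9p - q = -19.
Solving simultaneously gives p = 0, q = 19.

p = 0, q = 19, minimum W = 190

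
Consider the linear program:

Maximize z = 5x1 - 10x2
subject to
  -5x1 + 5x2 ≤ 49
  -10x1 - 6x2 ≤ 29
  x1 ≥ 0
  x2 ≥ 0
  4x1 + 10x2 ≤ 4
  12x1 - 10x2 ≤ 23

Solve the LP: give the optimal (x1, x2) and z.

x1 = 1, x2 = 0, maximum z = 5

The optimum lies where x2 = 0 and 4x1 + 10x2 = 4.
Solving simultaneously gives x1 = 1, x2 = 0.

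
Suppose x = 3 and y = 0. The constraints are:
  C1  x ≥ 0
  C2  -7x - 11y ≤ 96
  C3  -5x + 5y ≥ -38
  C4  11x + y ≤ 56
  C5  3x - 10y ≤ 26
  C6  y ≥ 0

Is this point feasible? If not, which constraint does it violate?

C1: 3 ≥ 0 ✓
C2: -21 ≤ 96 ✓
C3: -15 ≥ -38 ✓
C4: 33 ≤ 56 ✓
C5: 9 ≤ 26 ✓
C6: 0 ≥ 0 ✓

feasible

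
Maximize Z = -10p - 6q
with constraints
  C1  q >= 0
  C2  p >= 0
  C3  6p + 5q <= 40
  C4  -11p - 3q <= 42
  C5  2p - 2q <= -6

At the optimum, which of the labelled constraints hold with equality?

C2 and C5

Extreme points and Z = -10p - 6q:
  (0, 8) → Z = -48
  (0, 3) → Z = -18
  (25/11, 58/11) → Z = -598/11

The maximum is at (0, 3). Substituting into each constraint, equality holds for C2 and C5; the remaining constraints have slack.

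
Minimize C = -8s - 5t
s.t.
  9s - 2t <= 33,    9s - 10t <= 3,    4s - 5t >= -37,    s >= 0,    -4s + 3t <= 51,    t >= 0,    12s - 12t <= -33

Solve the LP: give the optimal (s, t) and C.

Extreme points and C = -8s - 5t:
  (239/37, 465/37) → C = -4237/37
  (11/2, 33/4) → C = -341/4
  (0, 37/5) → C = -37
  (0, 11/4) → C = -55/4

The optimum lies where 9s - 2t = 33 and 4s - 5t = -37.
Solving simultaneously gives s = 239/37, t = 465/37.

s = 239/37, t = 465/37, minimum C = -4237/37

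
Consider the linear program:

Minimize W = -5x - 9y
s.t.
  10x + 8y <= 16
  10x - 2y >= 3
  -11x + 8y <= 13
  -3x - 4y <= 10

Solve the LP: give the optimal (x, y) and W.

Corner points and W = -5x - 9y:
  (14/25, 13/10) → W = -29/2
  (9, -37/4) → W = 153/4
  (-4/23, -109/46) → W = 1021/46

x = 14/25, y = 13/10, minimum W = -29/2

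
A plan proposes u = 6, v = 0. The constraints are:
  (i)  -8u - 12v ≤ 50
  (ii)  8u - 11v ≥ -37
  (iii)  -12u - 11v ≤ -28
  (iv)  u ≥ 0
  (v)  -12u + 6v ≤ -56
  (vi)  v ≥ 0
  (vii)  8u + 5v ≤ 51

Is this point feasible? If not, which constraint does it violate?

(i): -48 ≤ 50 ✓
(ii): 48 ≥ -37 ✓
(iii): -72 ≤ -28 ✓
(iv): 6 ≥ 0 ✓
(v): -72 ≤ -56 ✓
(vi): 0 ≥ 0 ✓
(vii): 48 ≤ 51 ✓

feasible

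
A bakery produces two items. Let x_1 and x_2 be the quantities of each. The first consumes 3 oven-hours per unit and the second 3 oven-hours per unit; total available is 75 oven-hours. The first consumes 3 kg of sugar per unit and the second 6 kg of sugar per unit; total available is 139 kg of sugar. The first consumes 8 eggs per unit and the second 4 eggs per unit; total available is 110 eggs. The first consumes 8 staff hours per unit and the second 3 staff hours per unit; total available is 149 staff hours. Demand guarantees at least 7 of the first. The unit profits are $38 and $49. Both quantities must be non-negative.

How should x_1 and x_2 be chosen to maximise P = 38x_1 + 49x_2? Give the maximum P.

Vertices and P = 38x_1 + 49x_2:
  (55/4, 0) → P = 1045/2
  (7, 0) → P = 266
  (7, 27/2) → P = 1855/2

x_1 = 7, x_2 = 27/2, maximum P = 1855/2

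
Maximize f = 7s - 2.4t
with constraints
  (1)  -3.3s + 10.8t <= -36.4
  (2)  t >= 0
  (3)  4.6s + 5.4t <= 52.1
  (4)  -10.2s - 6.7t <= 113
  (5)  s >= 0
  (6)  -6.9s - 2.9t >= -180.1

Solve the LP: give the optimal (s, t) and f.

s = 521/46, t = 0, maximum f = 3647/46

Corner points and f = 7s - 2.4t:
  (364/33, 0) → f = 2548/33
  (1406/125, 449/6750) → f = 441992/5625
  (521/46, 0) → f = 3647/46

The binding constraints are t = 0 and 4.6s + 5.4t = 52.1.
Solving simultaneously gives s = 521/46, t = 0.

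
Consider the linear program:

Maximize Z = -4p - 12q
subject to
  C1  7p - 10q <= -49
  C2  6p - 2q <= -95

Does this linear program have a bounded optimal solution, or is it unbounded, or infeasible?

From the feasible point (-426/23, -371/46), moving in the direction (-10, -7) keeps every constraint satisfied while Z increases without bound.

unbounded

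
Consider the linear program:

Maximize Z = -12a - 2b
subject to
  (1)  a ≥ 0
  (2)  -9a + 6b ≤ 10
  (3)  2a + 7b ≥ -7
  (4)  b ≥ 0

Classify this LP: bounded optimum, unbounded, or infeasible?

Feasible corners and Z = -12a - 2b:
  (0, 5/3) → Z = -10/3
  (0, 0) → Z = 0
The feasible region has finitely many vertices and no improving ray; the maximum is 0 at (0, 0).

bounded optimum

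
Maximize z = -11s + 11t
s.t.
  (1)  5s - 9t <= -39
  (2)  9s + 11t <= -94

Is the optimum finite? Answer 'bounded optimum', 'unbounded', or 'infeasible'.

From the feasible point (-75/8, -7/8), moving in the direction (-9, -5) keeps every constraint satisfied while z increases without bound.

unbounded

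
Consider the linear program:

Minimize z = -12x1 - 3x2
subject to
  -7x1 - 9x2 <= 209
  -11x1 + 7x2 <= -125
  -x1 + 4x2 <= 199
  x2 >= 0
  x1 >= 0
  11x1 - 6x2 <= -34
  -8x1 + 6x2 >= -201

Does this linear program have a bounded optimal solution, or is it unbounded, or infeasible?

infeasible

The boundaries -11x1 + 7x2 = -125 and -x1 + 4x2 = 199 meet at (1893/37, 2314/37), but that point violates 11x1 - 6x2 ≤ -34. Every candidate vertex is excluded by some other constraint, so the feasible region is empty.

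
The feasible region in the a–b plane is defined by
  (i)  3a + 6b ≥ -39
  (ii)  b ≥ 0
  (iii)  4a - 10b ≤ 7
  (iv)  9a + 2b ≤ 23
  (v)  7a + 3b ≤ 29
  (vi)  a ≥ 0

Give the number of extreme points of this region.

Pairwise boundary intersections that survive every other constraint:
  (7/4, 0)
  (0, 0)
  (122/49, 29/98)
  (11/13, 100/13)
  (0, 29/3)

5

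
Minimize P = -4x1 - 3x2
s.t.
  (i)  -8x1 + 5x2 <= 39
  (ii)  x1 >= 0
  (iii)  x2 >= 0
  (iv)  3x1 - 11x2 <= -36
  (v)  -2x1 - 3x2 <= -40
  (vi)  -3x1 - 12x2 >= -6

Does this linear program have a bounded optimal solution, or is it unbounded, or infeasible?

infeasible

The boundaries -8x1 + 5x2 = 39 and -2x1 - 3x2 = -40 meet at (83/34, 199/17), but that point violates -3x1 - 12x2 ≥ -6. Every candidate vertex is excluded by some other constraint, so the feasible region is empty.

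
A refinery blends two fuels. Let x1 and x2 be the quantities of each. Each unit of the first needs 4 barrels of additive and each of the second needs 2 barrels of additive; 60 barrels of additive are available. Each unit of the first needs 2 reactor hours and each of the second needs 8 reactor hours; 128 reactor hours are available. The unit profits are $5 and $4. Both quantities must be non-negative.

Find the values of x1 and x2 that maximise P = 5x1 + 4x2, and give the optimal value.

Corner points and P = 5x1 + 4x2:
  (0, 0) → P = 0
  (0, 16) → P = 64
  (15, 0) → P = 75
  (8, 14) → P = 96

The binding constraints are 4x1 + 2x2 = 60 and 2x1 + 8x2 = 128.
Solving simultaneously gives x1 = 8, x2 = 14.

x1 = 8, x2 = 14, maximum P = 96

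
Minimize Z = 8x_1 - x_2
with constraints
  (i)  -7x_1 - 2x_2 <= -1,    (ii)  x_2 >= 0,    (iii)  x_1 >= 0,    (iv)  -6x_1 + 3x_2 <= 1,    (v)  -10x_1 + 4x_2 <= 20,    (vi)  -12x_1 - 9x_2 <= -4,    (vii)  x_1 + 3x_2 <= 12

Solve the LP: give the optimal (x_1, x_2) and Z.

Vertices and Z = 8x_1 - x_2:
  (1/3, 0) → Z = 8/3
  (12, 0) → Z = 96
  (1/30, 2/5) → Z = -2/15
  (11/7, 73/21) → Z = 191/21

The binding constraints are -6x_1 + 3x_2 = 1 and -12x_1 - 9x_2 = -4.
Solving simultaneously gives x_1 = 1/30, x_2 = 2/5.

x_1 = 1/30, x_2 = 2/5, minimum Z = -2/15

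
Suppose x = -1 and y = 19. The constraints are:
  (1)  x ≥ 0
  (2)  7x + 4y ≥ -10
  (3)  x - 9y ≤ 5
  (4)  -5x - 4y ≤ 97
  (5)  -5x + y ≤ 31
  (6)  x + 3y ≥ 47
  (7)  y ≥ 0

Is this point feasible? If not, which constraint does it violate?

Constraint (1): x = -1, which is not ≥ 0. All other constraints are satisfied.

not feasible — violates (1)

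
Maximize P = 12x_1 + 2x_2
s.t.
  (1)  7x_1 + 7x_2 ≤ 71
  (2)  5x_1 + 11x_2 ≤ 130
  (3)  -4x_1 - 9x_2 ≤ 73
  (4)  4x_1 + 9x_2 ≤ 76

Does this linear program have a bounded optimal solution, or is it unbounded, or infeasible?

Feasible corners and P = 12x_1 + 2x_2:
  (230/7, -159/7) → P = 2442/7
  (107/35, 248/35) → P = 356/7
The feasible region has finitely many vertices and no improving ray; the maximum is 2442/7 at (230/7, -159/7).

bounded optimum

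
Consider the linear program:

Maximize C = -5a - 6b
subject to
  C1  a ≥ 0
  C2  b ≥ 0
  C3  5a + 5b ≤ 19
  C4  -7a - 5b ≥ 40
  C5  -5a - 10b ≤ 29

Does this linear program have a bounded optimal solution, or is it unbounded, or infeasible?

The boundaries a = 0 and b = 0 meet at (0, 0), but that point violates -7a - 5b ≥ 40. Every candidate vertex is excluded by some other constraint, so the feasible region is empty.

infeasible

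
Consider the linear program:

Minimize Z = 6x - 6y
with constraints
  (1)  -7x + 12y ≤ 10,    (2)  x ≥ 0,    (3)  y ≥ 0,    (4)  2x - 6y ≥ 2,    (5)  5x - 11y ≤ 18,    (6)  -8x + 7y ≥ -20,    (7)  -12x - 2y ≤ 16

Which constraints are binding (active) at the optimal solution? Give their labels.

Corner points and Z = 6x - 6y:
  (1, 0) → Z = 6
  (5/2, 0) → Z = 15
  (53/17, 12/17) → Z = 246/17

The minimum is at (1, 0). Substituting into each constraint, equality holds for (3) and (4); the remaining constraints have slack.

(3) and (4)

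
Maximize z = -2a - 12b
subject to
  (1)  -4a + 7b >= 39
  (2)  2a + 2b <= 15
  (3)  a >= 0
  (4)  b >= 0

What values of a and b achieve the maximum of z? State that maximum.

Extreme points and z = -2a - 12b:
  (27/22, 69/11) → z = -855/11
  (0, 39/7) → z = -468/7
  (0, 15/2) → z = -90

a = 0, b = 39/7, maximum z = -468/7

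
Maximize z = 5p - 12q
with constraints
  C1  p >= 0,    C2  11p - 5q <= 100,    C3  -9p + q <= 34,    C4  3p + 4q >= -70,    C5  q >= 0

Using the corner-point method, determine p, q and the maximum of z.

p = 100/11, q = 0, maximum z = 500/11

Feasible corners and z = 5p - 12q:
  (0, 34) → z = -408
  (0, 0) → z = 0
  (100/11, 0) → z = 500/11
The feasible region is unbounded (it extends along (5, 11), (1, 9)), but z strictly decreases along every unbounded feasible direction, so there is no improving ray and the maximum is attained at a vertex.

At the optimal vertex, 11p - 5q = 100 and q = 0.
Solving simultaneously gives p = 100/11, q = 0.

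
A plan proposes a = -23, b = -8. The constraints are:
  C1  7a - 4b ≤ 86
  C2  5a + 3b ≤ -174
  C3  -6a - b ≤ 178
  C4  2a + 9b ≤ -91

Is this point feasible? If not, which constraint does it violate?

Constraint C2: 5a + 3b = -139, which is not ≤ -174. All other constraints are satisfied.

not feasible — violates C2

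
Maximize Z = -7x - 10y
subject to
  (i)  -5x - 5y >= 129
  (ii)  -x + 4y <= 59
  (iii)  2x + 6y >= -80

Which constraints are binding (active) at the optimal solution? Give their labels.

Extreme points and Z = -7x - 10y:
  (-811/25, 166/25) → Z = 4017/25
  (-187/10, -71/10) → Z = 2019/10
  (-337/7, 19/7) → Z = 2169/7

The maximum is at (-337/7, 19/7). Substituting into each constraint, equality holds for (ii) and (iii); the remaining constraints have slack.

(ii) and (iii)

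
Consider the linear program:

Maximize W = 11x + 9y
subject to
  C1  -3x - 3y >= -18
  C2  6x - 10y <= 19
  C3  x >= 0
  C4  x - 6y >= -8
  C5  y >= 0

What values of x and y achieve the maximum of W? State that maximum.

The binding constraints are -3x - 3y = -18 and 6x - 10y = 19.
Solving simultaneously gives x = 79/16, y = 17/16.

x = 79/16, y = 17/16, maximum W = 511/8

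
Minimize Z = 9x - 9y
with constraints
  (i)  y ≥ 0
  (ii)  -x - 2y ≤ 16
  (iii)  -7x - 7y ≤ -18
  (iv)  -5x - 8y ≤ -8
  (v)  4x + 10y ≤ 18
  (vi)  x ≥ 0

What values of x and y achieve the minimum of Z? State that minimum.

Feasible corners and Z = 9x - 9y:
  (18/7, 0) → Z = 162/7
  (9/2, 0) → Z = 81/2
  (9/7, 9/7) → Z = 0

x = 9/7, y = 9/7, minimum Z = 0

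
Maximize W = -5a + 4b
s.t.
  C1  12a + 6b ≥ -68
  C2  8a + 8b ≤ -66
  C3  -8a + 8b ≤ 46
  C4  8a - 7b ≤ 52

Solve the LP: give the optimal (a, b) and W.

a = -37/12, b = -31/6, maximum W = -21/4

Corner points and W = -5a + 4b:
  (-37/12, -31/6) → W = -21/4
  (-41/33, -292/33) → W = -321/11
  (-23/60, -118/15) → W = -591/20

The optimum lies where 12a + 6b = -68 and 8a + 8b = -66.
Solving simultaneously gives a = -37/12, b = -31/6.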